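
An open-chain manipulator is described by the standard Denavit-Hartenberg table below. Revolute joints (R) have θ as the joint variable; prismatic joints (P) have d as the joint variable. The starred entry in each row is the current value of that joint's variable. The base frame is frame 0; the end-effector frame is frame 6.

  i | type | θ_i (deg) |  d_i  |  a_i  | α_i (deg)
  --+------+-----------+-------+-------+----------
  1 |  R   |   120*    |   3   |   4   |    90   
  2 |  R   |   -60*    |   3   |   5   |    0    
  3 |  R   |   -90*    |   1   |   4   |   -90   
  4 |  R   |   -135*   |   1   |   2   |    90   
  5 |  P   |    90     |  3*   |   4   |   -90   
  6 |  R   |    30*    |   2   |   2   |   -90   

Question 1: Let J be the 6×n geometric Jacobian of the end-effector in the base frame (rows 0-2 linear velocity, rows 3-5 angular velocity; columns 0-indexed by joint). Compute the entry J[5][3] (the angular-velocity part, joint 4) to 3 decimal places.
axis z_3 = (-0.2500,0.4330,-0.8660); lever o_n−o_3 = (-3.5201,3.2686,-5.1230)
cross product → J_v[:, 3] = (0.6124,1.7678,0.7071)
J_ω[:, 3] = z_3
entry J[5][3] = -0.8660

-0.866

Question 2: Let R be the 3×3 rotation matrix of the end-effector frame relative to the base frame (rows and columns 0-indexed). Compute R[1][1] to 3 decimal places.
0.884

End-effector y-axis (col 1 of R) = (0.3062,0.8839,0.3536)
R[1][1] = 0.8839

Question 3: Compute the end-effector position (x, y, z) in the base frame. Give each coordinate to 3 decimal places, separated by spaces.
after link 1: o_1 = (-2.0000, 3.4641, 3.0000)
after link 2: o_2 = (-0.6519, 7.1292, -1.3301)
after link 3: o_3 = (1.9462, 4.6292, -3.3301)
after link 4: o_4 = (2.3085, 6.8299, -3.4890)
after link 5: o_5 = (-1.4472, 9.0923, -5.8925)
after link 6: o_6 = (-1.5740, 7.8978, -8.4531)

-1.574 7.898 -8.453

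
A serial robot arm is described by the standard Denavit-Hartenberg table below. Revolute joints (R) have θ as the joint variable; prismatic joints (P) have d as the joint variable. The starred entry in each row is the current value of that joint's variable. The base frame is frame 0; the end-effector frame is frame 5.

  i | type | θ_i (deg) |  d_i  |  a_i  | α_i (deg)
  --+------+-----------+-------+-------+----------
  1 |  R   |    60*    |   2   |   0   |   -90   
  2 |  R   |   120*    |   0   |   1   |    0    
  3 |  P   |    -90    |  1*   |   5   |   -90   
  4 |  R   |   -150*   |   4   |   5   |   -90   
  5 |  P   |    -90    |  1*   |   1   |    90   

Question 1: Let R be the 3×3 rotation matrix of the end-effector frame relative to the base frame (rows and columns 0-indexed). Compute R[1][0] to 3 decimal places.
-0.433

End-effector x-axis (col 0 of R) = (-0.2500,-0.4330,-0.8660)
R[1][0] = -0.4330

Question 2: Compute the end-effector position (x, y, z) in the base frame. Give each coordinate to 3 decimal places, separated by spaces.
after link 1: o_1 = (0.0000, 0.0000, 2.0000)
after link 2: o_2 = (-0.2500, -0.4330, 1.1340)
after link 3: o_3 = (1.0490, 3.8170, -1.3660)
after link 4: o_4 = (-3.9910, 0.0873, -2.6651)
after link 5: o_5 = (-4.7745, 0.4623, -3.7811)

-4.775 0.462 -3.781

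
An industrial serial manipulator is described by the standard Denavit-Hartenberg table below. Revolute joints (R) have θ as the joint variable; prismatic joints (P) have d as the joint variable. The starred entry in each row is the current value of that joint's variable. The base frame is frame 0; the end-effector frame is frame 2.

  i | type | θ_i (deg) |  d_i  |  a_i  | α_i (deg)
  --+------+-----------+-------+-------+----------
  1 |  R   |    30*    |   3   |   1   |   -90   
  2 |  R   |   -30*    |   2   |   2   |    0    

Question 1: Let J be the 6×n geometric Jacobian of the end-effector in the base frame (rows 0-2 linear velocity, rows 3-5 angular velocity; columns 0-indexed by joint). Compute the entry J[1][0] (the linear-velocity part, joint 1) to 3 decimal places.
1.366

axis z_0 = ẑ; lever o_n−o_0 = (1.3660,3.0981,4.0000)
cross product → J_v[:, 0] = (-3.0981,1.3660,0.0000)
J_ω[:, 0] = z_0
entry J[1][0] = 1.3660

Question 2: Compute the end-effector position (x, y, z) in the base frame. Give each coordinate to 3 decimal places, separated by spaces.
after link 1: o_1 = (0.8660, 0.5000, 3.0000)
after link 2: o_2 = (1.3660, 3.0981, 4.0000)

1.366 3.098 4.000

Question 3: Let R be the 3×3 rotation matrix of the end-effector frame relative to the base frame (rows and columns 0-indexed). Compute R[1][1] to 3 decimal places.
0.250

End-effector y-axis (col 1 of R) = (0.4330,0.2500,-0.8660)
R[1][1] = 0.2500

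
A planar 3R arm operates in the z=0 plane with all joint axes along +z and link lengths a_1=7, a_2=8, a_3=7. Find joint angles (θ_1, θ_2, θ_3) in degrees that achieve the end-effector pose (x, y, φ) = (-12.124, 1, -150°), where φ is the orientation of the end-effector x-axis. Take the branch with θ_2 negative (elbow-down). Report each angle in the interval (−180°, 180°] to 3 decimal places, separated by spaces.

-150.000 -120.003 120.003

wrist centre = target − a_3·(cos φ, sin φ) = (-6.0618, 4.5000)
cos θ_2 = (56.9957−7²−8²)/(2·7·8) = -0.5000; θ_2 = -120.0025° (elbow-down)
β = atan2(4.5000,-6.0618) = 143.4116°; ψ = atan2(-6.9280,2.9997) = -66.5884°
θ_1 = β − ψ = 210.0000°
θ_3 = φ − θ_1 − θ_2 = 120.0025° (wrapped to (-180°,180°])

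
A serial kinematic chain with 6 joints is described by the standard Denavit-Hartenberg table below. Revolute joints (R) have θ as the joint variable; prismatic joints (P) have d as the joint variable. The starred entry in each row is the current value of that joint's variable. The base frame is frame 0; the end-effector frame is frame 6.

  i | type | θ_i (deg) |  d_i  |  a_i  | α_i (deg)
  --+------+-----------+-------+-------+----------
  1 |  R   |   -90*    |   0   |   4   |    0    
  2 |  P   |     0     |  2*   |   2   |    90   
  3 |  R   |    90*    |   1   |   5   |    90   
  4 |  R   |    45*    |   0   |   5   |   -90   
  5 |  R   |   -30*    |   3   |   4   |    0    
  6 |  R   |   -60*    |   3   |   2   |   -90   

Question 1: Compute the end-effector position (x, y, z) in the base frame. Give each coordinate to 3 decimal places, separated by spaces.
-11.228 -10.000 8.742

after link 1: o_1 = (0.0000, -4.0000, 0.0000)
after link 2: o_2 = (0.0000, -6.0000, 2.0000)
after link 3: o_3 = (-1.0000, -6.0000, 7.0000)
after link 4: o_4 = (-4.5355, -6.0000, 10.5355)
after link 5: o_5 = (-9.1063, -8.0000, 10.8637)
after link 6: o_6 = (-11.2277, -10.0000, 8.7424)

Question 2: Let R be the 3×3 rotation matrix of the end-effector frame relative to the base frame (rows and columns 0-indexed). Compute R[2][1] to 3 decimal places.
End-effector y-axis (col 1 of R) = (0.7071,0.0000,0.7071)
R[2][1] = 0.7071

0.707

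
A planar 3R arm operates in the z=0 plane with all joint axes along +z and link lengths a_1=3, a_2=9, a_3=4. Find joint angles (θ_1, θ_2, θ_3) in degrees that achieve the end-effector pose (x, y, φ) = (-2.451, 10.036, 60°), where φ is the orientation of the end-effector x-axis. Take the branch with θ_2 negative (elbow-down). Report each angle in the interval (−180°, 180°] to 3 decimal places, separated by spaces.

-134.999 -119.998 -45.002

wrist centre = target − a_3·(cos φ, sin φ) = (-4.4510, 6.5719)
cos θ_2 = (63.0012−3²−9²)/(2·3·9) = -0.5000; θ_2 = -119.9985° (elbow-down)
β = atan2(6.5719,-4.4510) = 124.1089°; ψ = atan2(-7.7943,-1.4998) = -100.8918°
θ_1 = β − ψ = 225.0007°
θ_3 = φ − θ_1 − θ_2 = -45.0022° (wrapped to (-180°,180°])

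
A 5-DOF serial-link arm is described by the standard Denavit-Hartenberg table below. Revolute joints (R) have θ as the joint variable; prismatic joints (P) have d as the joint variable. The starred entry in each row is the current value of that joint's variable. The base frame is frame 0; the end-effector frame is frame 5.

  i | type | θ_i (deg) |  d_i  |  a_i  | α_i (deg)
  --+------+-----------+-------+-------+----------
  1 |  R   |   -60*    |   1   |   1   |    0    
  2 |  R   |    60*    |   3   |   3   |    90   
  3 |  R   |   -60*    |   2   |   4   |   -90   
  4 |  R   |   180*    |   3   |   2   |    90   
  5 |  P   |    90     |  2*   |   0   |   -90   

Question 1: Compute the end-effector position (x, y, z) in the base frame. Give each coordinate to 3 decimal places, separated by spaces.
7.098 -0.866 3.768

after link 1: o_1 = (0.5000, -0.8660, 1.0000)
after link 2: o_2 = (3.5000, -0.8660, 4.0000)
after link 3: o_3 = (5.5000, -2.8660, 0.5359)
after link 4: o_4 = (7.0981, -2.8660, 3.7679)
after link 5: o_5 = (7.0981, -0.8660, 3.7679)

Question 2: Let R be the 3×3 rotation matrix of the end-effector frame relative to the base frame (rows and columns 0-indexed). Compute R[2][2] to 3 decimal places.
End-effector z-axis (col 2 of R) = (0.5000,-0.0000,-0.8660)
R[2][2] = -0.8660

-0.866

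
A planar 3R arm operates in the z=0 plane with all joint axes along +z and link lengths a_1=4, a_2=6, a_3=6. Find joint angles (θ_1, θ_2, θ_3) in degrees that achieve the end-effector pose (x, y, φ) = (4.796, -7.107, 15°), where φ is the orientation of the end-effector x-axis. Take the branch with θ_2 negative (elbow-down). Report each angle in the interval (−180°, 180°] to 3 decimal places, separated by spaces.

wrist centre = target − a_3·(cos φ, sin φ) = (-0.9996, -8.6599)
cos θ_2 = (75.9932−4²−6²)/(2·4·6) = 0.4999; θ_2 = -60.0093° (elbow-down)
β = atan2(-8.6599,-0.9996) = -96.5841°; ψ = atan2(-5.1966,6.9992) = -36.5927°
θ_1 = β − ψ = -59.9915°
θ_3 = φ − θ_1 − θ_2 = 135.0008° (wrapped to (-180°,180°])

-59.991 -60.009 135.001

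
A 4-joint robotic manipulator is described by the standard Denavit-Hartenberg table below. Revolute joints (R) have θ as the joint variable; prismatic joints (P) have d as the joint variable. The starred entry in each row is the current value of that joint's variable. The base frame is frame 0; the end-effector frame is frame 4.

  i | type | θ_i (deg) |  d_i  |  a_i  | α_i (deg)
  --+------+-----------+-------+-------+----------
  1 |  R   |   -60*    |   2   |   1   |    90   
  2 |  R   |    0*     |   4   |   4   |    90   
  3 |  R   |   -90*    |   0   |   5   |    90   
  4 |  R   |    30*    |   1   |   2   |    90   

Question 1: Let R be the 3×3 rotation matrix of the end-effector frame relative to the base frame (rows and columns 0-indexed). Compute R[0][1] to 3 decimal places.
End-effector y-axis (col 1 of R) = (-0.5000,0.8660,-0.0000)
R[0][1] = -0.5000

-0.500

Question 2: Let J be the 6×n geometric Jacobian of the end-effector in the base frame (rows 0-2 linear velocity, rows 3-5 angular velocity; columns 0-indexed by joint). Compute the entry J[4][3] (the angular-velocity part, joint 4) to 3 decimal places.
axis z_3 = (-0.5000,0.8660,-0.0000); lever o_n−o_3 = (1.0000,1.7321,-1.0000)
cross product → J_v[:, 3] = (-0.8660,-0.5000,-1.7321)
J_ω[:, 3] = z_3
entry J[4][3] = 0.8660

0.866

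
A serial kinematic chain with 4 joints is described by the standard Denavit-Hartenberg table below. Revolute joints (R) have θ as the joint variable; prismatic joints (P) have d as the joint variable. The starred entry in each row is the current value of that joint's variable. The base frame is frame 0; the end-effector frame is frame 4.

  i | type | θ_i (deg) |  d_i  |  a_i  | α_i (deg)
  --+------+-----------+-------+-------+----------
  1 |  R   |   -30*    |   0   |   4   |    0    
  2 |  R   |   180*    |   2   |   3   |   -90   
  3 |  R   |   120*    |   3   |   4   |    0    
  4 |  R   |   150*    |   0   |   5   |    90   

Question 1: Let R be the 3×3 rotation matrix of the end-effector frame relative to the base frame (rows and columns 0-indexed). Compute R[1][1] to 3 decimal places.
End-effector y-axis (col 1 of R) = (-0.5000,-0.8660,0.0000)
R[1][1] = -0.8660

-0.866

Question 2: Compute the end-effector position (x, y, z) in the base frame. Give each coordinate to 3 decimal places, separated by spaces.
1.098 -4.098 3.536

after link 1: o_1 = (3.4641, -2.0000, 0.0000)
after link 2: o_2 = (0.8660, -0.5000, 2.0000)
after link 3: o_3 = (1.0981, -4.0981, -1.4641)
after link 4: o_4 = (1.0981, -4.0981, 3.5359)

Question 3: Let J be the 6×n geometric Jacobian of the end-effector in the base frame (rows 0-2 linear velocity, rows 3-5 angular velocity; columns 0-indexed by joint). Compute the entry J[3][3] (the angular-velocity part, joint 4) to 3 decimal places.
axis z_3 = (-0.5000,-0.8660,0.0000); lever o_n−o_3 = (0.0000,0.0000,5.0000)
cross product → J_v[:, 3] = (-4.3301,2.5000,0.0000)
J_ω[:, 3] = z_3
entry J[3][3] = -0.5000

-0.500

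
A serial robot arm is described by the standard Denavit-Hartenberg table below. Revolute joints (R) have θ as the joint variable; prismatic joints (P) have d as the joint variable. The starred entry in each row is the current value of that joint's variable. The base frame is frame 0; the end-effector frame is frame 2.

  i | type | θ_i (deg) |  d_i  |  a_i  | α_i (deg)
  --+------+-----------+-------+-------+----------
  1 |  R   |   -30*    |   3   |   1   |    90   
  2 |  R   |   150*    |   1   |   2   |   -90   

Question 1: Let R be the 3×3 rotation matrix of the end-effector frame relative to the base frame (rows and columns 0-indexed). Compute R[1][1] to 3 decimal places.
0.866

End-effector y-axis (col 1 of R) = (0.5000,0.8660,-0.0000)
R[1][1] = 0.8660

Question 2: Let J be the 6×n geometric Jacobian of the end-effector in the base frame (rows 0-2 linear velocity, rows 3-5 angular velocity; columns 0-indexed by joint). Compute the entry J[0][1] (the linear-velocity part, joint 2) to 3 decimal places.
-0.866

axis z_1 = (-0.5000,-0.8660,0.0000); lever o_n−o_1 = (-2.0000,-0.0000,1.0000)
cross product → J_v[:, 1] = (-0.8660,0.5000,-1.7321)
J_ω[:, 1] = z_1
entry J[0][1] = -0.8660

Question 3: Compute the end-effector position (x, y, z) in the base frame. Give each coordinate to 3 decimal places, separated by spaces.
after link 1: o_1 = (0.8660, -0.5000, 3.0000)
after link 2: o_2 = (-1.1340, -0.5000, 4.0000)

-1.134 -0.500 4.000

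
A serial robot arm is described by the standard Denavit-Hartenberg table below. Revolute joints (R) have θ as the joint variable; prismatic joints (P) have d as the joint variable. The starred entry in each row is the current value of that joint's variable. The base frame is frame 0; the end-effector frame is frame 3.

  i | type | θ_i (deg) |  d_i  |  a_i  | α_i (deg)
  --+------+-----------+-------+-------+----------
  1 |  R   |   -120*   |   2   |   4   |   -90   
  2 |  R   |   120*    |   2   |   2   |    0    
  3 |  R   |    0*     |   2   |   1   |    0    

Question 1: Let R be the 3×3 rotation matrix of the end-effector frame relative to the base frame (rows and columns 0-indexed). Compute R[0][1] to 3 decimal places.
0.433

End-effector y-axis (col 1 of R) = (0.4330,0.7500,0.5000)
R[0][1] = 0.4330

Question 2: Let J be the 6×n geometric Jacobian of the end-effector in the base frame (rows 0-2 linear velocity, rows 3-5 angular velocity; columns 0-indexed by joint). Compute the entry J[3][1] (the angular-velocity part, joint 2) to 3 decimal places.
axis z_1 = (0.8660,-0.5000,0.0000); lever o_n−o_1 = (4.2141,-0.7010,-2.5981)
cross product → J_v[:, 1] = (1.2990,2.2500,1.5000)
J_ω[:, 1] = z_1
entry J[3][1] = 0.8660

0.866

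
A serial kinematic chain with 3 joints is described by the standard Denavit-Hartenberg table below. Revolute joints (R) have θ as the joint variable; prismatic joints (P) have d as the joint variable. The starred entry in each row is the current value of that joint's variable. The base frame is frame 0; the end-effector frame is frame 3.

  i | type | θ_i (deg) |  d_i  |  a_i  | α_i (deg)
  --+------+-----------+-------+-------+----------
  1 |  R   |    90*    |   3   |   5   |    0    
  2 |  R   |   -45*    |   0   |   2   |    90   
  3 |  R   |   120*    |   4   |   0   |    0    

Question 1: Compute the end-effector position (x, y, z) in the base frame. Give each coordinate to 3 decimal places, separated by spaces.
after link 1: o_1 = (0.0000, 5.0000, 3.0000)
after link 2: o_2 = (1.4142, 6.4142, 3.0000)
after link 3: o_3 = (4.2426, 3.5858, 3.0000)

4.243 3.586 3.000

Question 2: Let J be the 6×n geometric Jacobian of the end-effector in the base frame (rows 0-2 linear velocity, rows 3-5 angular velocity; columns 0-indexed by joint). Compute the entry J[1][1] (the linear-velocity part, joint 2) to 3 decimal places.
4.243

axis z_1 = (0.0000,0.0000,1.0000); lever o_n−o_1 = (4.2426,-1.4142,0.0000)
cross product → J_v[:, 1] = (1.4142,4.2426,-0.0000)
J_ω[:, 1] = z_1
entry J[1][1] = 4.2426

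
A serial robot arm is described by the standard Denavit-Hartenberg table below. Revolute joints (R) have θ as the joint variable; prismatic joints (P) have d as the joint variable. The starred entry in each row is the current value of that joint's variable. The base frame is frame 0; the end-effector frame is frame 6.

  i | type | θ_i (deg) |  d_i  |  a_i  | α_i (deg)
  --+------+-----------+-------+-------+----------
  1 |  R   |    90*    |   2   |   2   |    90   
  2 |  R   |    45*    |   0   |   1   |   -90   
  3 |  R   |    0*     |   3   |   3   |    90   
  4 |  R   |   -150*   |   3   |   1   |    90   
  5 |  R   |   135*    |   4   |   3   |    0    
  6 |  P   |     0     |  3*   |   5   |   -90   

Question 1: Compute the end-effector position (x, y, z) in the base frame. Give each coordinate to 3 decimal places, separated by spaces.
8.657 -2.849 13.260

after link 1: o_1 = (0.0000, 2.0000, 2.0000)
after link 2: o_2 = (0.0000, 2.7071, 2.7071)
after link 3: o_3 = (0.0000, 2.7071, 6.9497)
after link 4: o_4 = (3.0000, 2.4483, 5.9838)
after link 5: o_5 = (5.1213, -0.8664, 9.0681)
after link 6: o_6 = (8.6569, -2.8491, 13.2597)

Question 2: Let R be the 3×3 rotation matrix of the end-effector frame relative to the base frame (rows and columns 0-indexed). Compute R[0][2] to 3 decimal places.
End-effector z-axis (col 2 of R) = (-0.7071,0.1830,0.6830)
R[0][2] = -0.7071

-0.707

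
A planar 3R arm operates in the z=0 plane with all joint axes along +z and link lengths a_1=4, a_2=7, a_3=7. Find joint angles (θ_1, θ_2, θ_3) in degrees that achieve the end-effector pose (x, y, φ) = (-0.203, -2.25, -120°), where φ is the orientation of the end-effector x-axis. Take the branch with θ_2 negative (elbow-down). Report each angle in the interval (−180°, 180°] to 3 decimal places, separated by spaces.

150.005 -134.999 -135.006

wrist centre = target − a_3·(cos φ, sin φ) = (3.2970, 3.8122)
cos θ_2 = (25.4029−4²−7²)/(2·4·7) = -0.7071; θ_2 = -134.9987° (elbow-down)
β = atan2(3.8122,3.2970) = 49.1448°; ψ = atan2(-4.9499,-0.9496) = -100.8603°
θ_1 = β − ψ = 150.0051°
θ_3 = φ − θ_1 − θ_2 = -135.0064° (wrapped to (-180°,180°])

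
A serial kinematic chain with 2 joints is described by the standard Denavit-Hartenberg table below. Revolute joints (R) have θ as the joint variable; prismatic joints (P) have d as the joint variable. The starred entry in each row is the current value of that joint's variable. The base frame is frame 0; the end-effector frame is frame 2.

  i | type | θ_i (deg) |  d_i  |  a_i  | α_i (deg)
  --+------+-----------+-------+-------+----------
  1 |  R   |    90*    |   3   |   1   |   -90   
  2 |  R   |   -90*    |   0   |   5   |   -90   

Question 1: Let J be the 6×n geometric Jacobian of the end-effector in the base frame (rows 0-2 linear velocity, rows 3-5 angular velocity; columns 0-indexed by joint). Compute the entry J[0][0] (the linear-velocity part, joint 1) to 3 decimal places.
-1.000

axis z_0 = ẑ; lever o_n−o_0 = (0.0000,1.0000,8.0000)
cross product → J_v[:, 0] = (-1.0000,0.0000,0.0000)
J_ω[:, 0] = z_0
entry J[0][0] = -1.0000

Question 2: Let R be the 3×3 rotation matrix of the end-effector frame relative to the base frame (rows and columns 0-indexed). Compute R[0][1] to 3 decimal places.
End-effector y-axis (col 1 of R) = (1.0000,0.0000,-0.0000)
R[0][1] = 1.0000

1.000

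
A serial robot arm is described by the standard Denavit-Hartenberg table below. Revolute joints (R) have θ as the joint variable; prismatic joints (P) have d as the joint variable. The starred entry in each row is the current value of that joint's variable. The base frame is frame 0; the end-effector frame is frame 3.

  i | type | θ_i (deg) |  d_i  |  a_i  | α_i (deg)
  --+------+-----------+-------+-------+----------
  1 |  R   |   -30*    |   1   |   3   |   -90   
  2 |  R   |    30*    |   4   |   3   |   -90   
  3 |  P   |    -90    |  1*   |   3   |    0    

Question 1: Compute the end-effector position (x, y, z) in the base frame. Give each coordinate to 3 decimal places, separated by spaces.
after link 1: o_1 = (2.5981, -1.5000, 1.0000)
after link 2: o_2 = (6.8481, 0.6651, -0.5000)
after link 3: o_3 = (7.9151, 3.5131, -1.3660)

7.915 3.513 -1.366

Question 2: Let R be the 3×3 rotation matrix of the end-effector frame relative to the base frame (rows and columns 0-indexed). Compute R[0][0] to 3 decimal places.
0.500

End-effector x-axis (col 0 of R) = (0.5000,0.8660,0.0000)
R[0][0] = 0.5000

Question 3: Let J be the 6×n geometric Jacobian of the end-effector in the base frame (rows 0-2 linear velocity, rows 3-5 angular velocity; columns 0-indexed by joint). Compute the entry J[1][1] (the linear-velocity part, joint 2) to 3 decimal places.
axis z_1 = (0.5000,0.8660,0.0000); lever o_n−o_1 = (5.3170,5.0131,-2.3660)
cross product → J_v[:, 1] = (-2.0490,1.1830,-2.0981)
J_ω[:, 1] = z_1
entry J[1][1] = 1.1830

1.183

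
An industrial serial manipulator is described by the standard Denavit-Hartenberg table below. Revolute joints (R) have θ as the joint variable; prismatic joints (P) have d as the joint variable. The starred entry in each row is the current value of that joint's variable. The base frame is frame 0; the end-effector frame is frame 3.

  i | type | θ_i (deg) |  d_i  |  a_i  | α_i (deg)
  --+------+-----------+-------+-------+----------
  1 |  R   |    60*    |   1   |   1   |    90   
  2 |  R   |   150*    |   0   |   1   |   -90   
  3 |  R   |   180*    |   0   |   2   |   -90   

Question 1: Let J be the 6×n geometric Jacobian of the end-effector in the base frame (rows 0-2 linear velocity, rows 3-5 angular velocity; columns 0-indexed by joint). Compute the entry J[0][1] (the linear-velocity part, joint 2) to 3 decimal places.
axis z_1 = (0.8660,-0.5000,0.0000); lever o_n−o_1 = (0.4330,0.7500,-0.5000)
cross product → J_v[:, 1] = (0.2500,0.4330,0.8660)
J_ω[:, 1] = z_1
entry J[0][1] = 0.2500

0.250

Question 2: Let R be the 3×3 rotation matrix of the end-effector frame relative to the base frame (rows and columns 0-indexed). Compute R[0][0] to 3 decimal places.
0.433

End-effector x-axis (col 0 of R) = (0.4330,0.7500,-0.5000)
R[0][0] = 0.4330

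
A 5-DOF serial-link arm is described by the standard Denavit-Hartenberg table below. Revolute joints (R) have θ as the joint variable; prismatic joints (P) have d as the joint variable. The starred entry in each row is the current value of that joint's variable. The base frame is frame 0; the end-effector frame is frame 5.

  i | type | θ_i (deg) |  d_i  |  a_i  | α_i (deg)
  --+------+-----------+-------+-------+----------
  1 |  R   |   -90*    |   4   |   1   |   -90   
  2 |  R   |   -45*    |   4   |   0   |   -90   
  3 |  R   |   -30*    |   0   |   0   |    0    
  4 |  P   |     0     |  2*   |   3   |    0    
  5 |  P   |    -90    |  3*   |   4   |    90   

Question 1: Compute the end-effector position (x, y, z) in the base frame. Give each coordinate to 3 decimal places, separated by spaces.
8.964 -4.958 0.887

after link 1: o_1 = (0.0000, -1.0000, 4.0000)
after link 2: o_2 = (4.0000, -1.0000, 4.0000)
after link 3: o_3 = (4.0000, -1.0000, 4.0000)
after link 4: o_4 = (5.5000, -4.2513, 4.4229)
after link 5: o_5 = (8.9641, -4.9584, 0.8874)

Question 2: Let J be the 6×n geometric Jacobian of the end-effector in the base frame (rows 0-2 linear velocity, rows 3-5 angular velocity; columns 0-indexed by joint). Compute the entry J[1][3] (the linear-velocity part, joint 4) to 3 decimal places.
prismatic axis z_3 = (0.0000,-0.7071,-0.7071)
J_v[:, 3] = z_3; J_ω[:, 3] = (0,0,0)
entry J[1][3] = -0.7071

-0.707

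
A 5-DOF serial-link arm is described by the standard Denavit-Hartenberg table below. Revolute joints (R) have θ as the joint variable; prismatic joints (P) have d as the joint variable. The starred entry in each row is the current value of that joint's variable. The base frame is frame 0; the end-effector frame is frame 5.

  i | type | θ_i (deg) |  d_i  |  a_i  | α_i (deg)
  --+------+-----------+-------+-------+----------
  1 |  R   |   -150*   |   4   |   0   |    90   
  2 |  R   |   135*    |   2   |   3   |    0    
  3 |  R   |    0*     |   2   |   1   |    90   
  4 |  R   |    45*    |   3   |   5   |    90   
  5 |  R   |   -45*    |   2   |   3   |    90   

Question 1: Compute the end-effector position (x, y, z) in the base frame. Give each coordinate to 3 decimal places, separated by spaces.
2.050 9.984 12.010

after link 1: o_1 = (0.0000, 0.0000, 4.0000)
after link 2: o_2 = (0.8371, 2.7927, 6.1213)
after link 3: o_3 = (0.4495, 4.8783, 6.8284)
after link 4: o_4 = (-0.9903, 8.1295, 11.4497)
after link 5: o_5 = (2.0504, 9.9841, 12.0104)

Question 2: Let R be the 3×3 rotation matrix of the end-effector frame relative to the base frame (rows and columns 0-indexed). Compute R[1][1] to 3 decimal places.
End-effector y-axis (col 1 of R) = (0.7866,-0.3624,0.5000)
R[1][1] = -0.3624

-0.362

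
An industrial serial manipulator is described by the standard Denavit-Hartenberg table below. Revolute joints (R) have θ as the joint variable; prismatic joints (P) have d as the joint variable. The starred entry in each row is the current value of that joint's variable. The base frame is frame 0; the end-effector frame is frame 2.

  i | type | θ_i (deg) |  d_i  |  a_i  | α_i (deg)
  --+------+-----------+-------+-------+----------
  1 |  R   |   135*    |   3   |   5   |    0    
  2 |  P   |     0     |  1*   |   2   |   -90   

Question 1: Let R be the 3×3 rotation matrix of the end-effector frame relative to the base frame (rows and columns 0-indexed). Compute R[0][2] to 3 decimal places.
-0.707

End-effector z-axis (col 2 of R) = (-0.7071,-0.7071,0.0000)
R[0][2] = -0.7071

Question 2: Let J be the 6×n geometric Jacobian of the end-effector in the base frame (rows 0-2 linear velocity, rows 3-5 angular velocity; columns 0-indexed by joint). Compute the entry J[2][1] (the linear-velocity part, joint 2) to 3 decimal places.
1.000

prismatic axis z_1 = (0.0000,0.0000,1.0000)
J_v[:, 1] = z_1; J_ω[:, 1] = (0,0,0)
entry J[2][1] = 1.0000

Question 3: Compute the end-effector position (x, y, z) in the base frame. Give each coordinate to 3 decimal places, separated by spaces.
after link 1: o_1 = (-3.5355, 3.5355, 3.0000)
after link 2: o_2 = (-4.9497, 4.9497, 4.0000)

-4.950 4.950 4.000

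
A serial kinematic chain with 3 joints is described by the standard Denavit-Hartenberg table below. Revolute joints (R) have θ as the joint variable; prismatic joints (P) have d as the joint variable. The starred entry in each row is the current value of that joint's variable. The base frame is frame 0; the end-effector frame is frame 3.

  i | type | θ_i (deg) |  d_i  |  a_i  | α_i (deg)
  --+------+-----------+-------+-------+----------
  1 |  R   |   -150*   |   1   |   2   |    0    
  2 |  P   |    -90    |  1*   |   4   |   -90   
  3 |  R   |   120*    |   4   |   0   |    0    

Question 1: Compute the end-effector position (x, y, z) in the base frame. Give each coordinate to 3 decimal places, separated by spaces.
-7.196 0.464 2.000

after link 1: o_1 = (-1.7321, -1.0000, 1.0000)
after link 2: o_2 = (-3.7321, 2.4641, 2.0000)
after link 3: o_3 = (-7.1962, 0.4641, 2.0000)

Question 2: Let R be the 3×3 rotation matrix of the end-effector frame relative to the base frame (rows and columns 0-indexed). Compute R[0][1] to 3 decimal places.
End-effector y-axis (col 1 of R) = (0.4330,-0.7500,0.5000)
R[0][1] = 0.4330

0.433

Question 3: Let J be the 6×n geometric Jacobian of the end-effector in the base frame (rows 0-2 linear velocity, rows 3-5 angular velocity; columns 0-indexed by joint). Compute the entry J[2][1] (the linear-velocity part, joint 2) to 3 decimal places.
1.000

prismatic axis z_1 = (0.0000,0.0000,1.0000)
J_v[:, 1] = z_1; J_ω[:, 1] = (0,0,0)
entry J[2][1] = 1.0000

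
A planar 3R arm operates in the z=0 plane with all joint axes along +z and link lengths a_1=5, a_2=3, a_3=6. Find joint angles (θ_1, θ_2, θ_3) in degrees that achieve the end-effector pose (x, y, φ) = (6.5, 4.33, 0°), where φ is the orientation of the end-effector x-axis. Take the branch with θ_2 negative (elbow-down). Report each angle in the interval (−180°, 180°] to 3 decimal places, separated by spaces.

wrist centre = target − a_3·(cos φ, sin φ) = (0.5000, 4.3300)
cos θ_2 = (18.9989−5²−3²)/(2·5·3) = -0.5000; θ_2 = -120.0024° (elbow-down)
β = atan2(4.3300,0.5000) = 83.4130°; ψ = atan2(-2.5980,3.4999) = -36.5870°
θ_1 = β − ψ = 120.0000°
θ_3 = φ − θ_1 − θ_2 = 0.0024° (wrapped to (-180°,180°])

120.000 -120.002 0.002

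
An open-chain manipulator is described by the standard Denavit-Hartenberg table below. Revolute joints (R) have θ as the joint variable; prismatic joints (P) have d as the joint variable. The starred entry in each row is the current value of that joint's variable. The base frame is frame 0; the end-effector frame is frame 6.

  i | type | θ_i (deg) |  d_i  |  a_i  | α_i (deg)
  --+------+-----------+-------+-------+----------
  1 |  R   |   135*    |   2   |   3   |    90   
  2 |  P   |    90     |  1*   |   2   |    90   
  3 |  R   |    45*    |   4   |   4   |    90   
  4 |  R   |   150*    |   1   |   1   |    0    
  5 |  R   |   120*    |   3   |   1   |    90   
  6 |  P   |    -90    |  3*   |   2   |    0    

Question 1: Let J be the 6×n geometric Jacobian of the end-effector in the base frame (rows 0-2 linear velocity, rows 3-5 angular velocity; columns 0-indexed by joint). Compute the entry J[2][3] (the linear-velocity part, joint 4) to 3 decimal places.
0.354

axis z_3 = (-0.5000,-0.5000,0.7071); lever o_n−o_3 = (-2.5795,-3.2866,-1.3195)
cross product → J_v[:, 3] = (2.9837,-2.4837,0.3536)
J_ω[:, 3] = z_3
entry J[2][3] = 0.3536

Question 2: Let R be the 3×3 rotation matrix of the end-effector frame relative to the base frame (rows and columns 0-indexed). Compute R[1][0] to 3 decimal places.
End-effector x-axis (col 0 of R) = (0.5000,0.5000,-0.7071)
R[1][0] = 0.5000

0.500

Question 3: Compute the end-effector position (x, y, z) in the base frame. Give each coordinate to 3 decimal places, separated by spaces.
after link 1: o_1 = (-2.1213, 2.1213, 2.0000)
after link 2: o_2 = (-1.4142, 2.8284, 4.0000)
after link 3: o_3 = (-2.2426, 7.6569, 6.8284)
after link 4: o_4 = (-3.5292, 7.0774, 6.9232)
after link 5: o_5 = (-4.3221, 4.8703, 9.0445)
after link 6: o_6 = (-4.8221, 4.3703, 5.5089)

-4.822 4.370 5.509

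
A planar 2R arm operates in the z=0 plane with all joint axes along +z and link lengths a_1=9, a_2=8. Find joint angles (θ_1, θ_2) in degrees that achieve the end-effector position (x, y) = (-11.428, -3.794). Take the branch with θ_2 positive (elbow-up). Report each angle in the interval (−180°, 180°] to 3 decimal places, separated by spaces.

156.731 90.003

cos θ_2 = (144.9936−9²−8²)/(2·9·8) = -0.0000; θ_2 = 90.0025° (elbow-up)
β = atan2(-3.7940,-11.4280) = -161.6343°; ψ = atan2(8.0000,8.9996) = 41.6347°
θ_1 = β − ψ = -203.2689°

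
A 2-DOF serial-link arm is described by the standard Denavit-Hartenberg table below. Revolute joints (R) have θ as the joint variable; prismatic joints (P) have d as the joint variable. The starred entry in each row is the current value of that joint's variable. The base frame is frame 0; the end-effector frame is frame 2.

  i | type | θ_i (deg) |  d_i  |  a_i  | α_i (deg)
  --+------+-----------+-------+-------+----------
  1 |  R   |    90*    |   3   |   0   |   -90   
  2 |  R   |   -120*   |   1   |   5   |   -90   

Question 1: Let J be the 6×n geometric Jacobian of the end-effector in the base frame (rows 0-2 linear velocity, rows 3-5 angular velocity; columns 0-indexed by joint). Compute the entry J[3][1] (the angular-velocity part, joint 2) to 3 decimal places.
-1.000

axis z_1 = (-1.0000,0.0000,0.0000); lever o_n−o_1 = (-1.0000,-2.5000,4.3301)
cross product → J_v[:, 1] = (0.0000,4.3301,2.5000)
J_ω[:, 1] = z_1
entry J[3][1] = -1.0000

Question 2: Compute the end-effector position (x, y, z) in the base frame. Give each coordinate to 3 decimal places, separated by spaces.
-1.000 -2.500 7.330

after link 1: o_1 = (0.0000, 0.0000, 3.0000)
after link 2: o_2 = (-1.0000, -2.5000, 7.3301)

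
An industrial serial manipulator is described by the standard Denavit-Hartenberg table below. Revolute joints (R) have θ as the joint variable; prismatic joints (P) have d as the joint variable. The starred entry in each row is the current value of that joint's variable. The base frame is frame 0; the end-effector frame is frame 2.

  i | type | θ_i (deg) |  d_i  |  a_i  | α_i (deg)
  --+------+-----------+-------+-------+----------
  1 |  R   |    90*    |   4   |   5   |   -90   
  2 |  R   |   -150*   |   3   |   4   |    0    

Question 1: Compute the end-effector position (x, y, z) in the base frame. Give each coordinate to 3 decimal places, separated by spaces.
after link 1: o_1 = (0.0000, 5.0000, 4.0000)
after link 2: o_2 = (-3.0000, 1.5359, 6.0000)

-3.000 1.536 6.000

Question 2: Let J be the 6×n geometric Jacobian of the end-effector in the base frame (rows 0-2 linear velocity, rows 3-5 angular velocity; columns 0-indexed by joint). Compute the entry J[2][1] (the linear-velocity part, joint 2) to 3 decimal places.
3.464

axis z_1 = (-1.0000,0.0000,0.0000); lever o_n−o_1 = (-3.0000,-3.4641,2.0000)
cross product → J_v[:, 1] = (0.0000,2.0000,3.4641)
J_ω[:, 1] = z_1
entry J[2][1] = 3.4641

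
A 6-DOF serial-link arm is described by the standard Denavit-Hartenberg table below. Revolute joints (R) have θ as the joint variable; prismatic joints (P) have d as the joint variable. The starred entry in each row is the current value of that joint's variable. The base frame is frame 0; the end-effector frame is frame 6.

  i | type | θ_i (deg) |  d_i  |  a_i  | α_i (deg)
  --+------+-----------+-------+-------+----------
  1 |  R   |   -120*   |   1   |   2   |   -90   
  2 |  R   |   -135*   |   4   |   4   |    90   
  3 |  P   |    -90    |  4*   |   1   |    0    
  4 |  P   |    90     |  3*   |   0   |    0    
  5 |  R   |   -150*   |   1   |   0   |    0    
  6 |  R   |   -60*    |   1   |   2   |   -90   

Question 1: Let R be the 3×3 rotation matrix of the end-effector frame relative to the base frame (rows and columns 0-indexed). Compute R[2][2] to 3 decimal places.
End-effector z-axis (col 2 of R) = (-0.9268,0.1268,-0.3536)
R[2][2] = -0.3536

-0.354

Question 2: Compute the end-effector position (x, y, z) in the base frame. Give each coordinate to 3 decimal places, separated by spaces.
after link 1: o_1 = (-1.0000, -1.7321, 1.0000)
after link 2: o_2 = (3.8783, -1.2826, 3.8284)
after link 3: o_3 = (4.4265, 1.6669, 1.0000)
after link 4: o_4 = (5.4872, 3.5040, -1.1213)
after link 5: o_5 = (5.8407, 4.1164, -1.8284)
after link 6: o_6 = (6.4479, 3.1681, -3.7603)

6.448 3.168 -3.760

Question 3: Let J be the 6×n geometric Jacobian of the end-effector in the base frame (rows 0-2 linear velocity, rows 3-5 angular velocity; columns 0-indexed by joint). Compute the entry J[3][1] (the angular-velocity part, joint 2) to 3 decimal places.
axis z_1 = (0.8660,-0.5000,0.0000); lever o_n−o_1 = (7.4479,4.9002,-4.7603)
cross product → J_v[:, 1] = (2.3801,4.1225,7.9676)
J_ω[:, 1] = z_1
entry J[3][1] = 0.8660

0.866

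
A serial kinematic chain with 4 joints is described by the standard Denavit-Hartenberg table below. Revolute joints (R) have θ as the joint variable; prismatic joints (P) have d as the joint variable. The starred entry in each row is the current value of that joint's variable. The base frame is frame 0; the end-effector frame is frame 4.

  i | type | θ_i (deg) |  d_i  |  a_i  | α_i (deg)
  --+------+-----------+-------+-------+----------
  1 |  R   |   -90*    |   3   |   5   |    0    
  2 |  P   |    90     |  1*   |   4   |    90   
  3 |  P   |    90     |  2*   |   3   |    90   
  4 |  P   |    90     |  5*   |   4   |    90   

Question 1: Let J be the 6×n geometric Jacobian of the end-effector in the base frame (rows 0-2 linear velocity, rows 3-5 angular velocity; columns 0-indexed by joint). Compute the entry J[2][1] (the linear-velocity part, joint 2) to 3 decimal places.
prismatic axis z_1 = (0.0000,0.0000,1.0000)
J_v[:, 1] = z_1; J_ω[:, 1] = (0,0,0)
entry J[2][1] = 1.0000

1.000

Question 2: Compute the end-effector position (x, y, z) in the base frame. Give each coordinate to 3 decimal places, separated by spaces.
after link 1: o_1 = (0.0000, -5.0000, 3.0000)
after link 2: o_2 = (4.0000, -5.0000, 4.0000)
after link 3: o_3 = (4.0000, -7.0000, 7.0000)
after link 4: o_4 = (9.0000, -11.0000, 7.0000)

9.000 -11.000 7.000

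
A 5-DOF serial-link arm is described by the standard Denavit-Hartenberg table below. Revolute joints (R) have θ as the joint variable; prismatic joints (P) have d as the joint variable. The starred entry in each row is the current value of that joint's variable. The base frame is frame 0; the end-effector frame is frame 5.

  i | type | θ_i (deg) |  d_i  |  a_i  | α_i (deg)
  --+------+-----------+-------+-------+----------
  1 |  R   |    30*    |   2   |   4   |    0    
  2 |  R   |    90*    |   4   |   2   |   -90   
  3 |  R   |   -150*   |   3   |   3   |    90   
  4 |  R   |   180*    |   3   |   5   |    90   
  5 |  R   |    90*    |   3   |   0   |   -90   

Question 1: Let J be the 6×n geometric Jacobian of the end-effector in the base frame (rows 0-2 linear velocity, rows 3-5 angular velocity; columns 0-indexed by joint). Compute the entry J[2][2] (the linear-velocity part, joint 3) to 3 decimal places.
-0.232

axis z_2 = (-0.8660,-0.5000,0.0000); lever o_n−o_2 = (-5.3122,-2.7990,-3.5981)
cross product → J_v[:, 2] = (1.7990,-3.1160,-0.2321)
J_ω[:, 2] = z_2
entry J[2][2] = -0.2321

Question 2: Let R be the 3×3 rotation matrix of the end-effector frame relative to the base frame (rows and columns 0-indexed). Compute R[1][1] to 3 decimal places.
0.500

End-effector y-axis (col 1 of R) = (0.8660,0.5000,-0.0000)
R[1][1] = 0.5000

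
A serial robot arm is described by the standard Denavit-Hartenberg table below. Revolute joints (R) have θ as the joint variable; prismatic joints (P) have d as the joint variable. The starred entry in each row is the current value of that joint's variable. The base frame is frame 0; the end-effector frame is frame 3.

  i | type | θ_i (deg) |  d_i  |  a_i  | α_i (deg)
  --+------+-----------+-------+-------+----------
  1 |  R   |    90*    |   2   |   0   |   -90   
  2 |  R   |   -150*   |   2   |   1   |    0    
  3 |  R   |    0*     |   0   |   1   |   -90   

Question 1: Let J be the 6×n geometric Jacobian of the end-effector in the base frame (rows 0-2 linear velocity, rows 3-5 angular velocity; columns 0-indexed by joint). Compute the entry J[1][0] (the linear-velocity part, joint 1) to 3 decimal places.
-2.000

axis z_0 = ẑ; lever o_n−o_0 = (-2.0000,-1.7321,3.0000)
cross product → J_v[:, 0] = (1.7321,-2.0000,0.0000)
J_ω[:, 0] = z_0
entry J[1][0] = -2.0000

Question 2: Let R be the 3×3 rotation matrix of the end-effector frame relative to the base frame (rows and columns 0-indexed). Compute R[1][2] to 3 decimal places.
0.500

End-effector z-axis (col 2 of R) = (0.0000,0.5000,0.8660)
R[1][2] = 0.5000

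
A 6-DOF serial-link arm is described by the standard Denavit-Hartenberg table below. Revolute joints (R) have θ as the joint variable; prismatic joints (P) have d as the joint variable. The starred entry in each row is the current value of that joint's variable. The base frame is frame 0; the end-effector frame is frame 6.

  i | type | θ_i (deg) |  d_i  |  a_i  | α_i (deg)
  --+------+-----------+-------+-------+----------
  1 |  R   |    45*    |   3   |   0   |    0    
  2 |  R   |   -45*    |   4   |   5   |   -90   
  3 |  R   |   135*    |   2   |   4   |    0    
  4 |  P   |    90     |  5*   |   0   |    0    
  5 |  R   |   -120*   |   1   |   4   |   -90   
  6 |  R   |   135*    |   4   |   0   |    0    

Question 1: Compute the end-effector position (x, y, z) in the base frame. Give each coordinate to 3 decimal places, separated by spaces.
-2.727 8.000 1.343

after link 1: o_1 = (0.0000, 0.0000, 3.0000)
after link 2: o_2 = (5.0000, 0.0000, 7.0000)
after link 3: o_3 = (2.1716, 2.0000, 4.1716)
after link 4: o_4 = (2.1716, 7.0000, 4.1716)
after link 5: o_5 = (1.1363, 8.0000, 0.3079)
after link 6: o_6 = (-2.7274, 8.0000, 1.3431)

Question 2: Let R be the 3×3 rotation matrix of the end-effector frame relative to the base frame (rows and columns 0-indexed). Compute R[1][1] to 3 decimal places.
End-effector y-axis (col 1 of R) = (0.1830,0.7071,0.6830)
R[1][1] = 0.7071

0.707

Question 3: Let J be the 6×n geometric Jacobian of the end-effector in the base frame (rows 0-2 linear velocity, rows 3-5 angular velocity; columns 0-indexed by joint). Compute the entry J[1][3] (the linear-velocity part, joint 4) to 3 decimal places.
prismatic axis z_3 = (0.0000,1.0000,0.0000)
J_v[:, 3] = z_3; J_ω[:, 3] = (0,0,0)
entry J[1][3] = 1.0000

1.000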